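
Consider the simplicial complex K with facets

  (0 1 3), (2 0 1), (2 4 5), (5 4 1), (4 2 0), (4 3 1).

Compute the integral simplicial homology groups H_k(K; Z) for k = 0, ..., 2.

Order the vertices as 0 < 1 < 2 < 3 < 4 < 5. Listing each simplex with vertices in this order, K has dimension 2 with simplices:

  0-simplices (6): [0], [1], [2], [3], [4], [5]
  1-simplices (12): [0,1], [0,2], [0,3], [0,4], [1,2], [1,3], [1,4], [1,5], [2,4], [2,5], [3,4], [4,5]
  2-simplices (6): [0,1,2], [0,1,3], [0,2,4], [1,3,4], [1,4,5], [2,4,5]

Hence C_0 ≅ Z^6, C_1 ≅ Z^12, C_2 ≅ Z^6.

∂_1: C_1 → C_0 sends each edge [p,q] (with p < q) to q − p.
This gives a 6×12 integer matrix of rank 5; reducing to Smith normal form yields diagonal entries (1,1,1,1,1).

∂_2: C_2 → C_1 acts by ∂[p,q,r] = [q,r] − [p,r] + [p,q]. For instance
  ∂[1,4,5] = [4,5] − [1,5] + [1,4],
  ∂[0,1,2] = [1,2] − [0,2] + [0,1].
As a 12×6 matrix over Z this has rank 6, with invariant factors (1,1,1,1,1,1).

Reading off H_k = ker ∂_k / im ∂_{k+1}:

  H_0: rank C_0 − rank ∂_1 = 6 − 5 = 1, and the invariant factors of ∂_1 are all 1, so H_0 = Z.
  H_1: rank ker ∂_1 − rank ∂_2 = (12 − 5) − 6 = 1, and the invariant factors of ∂_2 are all 1, so H_1 = Z.
  H_2: rank ker ∂_2 − rank ∂_3 = (6 − 6) − 0 = 0, and there is no ∂_3, so H_2 = 0.

As a check, the Euler characteristic is 6 − 12 + 6 = 0, which agrees with 1 − 1 + 0 = 0.

H_0 ≅ Z,  H_1 ≅ Z,  H_2 = 0.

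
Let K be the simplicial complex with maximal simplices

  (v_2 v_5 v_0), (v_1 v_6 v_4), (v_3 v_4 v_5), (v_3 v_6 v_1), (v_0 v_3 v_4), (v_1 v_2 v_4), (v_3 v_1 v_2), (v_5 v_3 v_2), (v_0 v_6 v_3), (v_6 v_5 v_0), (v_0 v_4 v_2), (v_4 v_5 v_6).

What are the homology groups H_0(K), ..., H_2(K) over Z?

H_0 = Z,  H_1 = Z/2,  H_2 = 0.

Take the total order v_0 < v_1 < v_2 < v_3 < v_4 < v_5 < v_6 on the vertex set. Then K (dimension 2) consists of the simplices:

  0-simplices (7): [v_0], [v_1], [v_2], [v_3], [v_4], [v_5], [v_6]
  1-simplices (18): (18 of them)
  2-simplices (12): (12 of them)

giving chain groups C_0 ≅ Z^7, C_1 ≅ Z^18, C_2 ≅ Z^12.

∂_1: C_1 → C_0 sends each edge [p,q] (with p < q) to q − p. For instance
  ∂[v_1,v_6] = [v_6] − [v_1].
As a 7×18 matrix over Z this has rank 6, with invariant factors (1,1,1,1,1,1).

The boundary map ∂_2: C_2 → C_1 maps a triangle to the signed sum of its edges. For instance
  ∂[v_1,v_2,v_4] = [v_2,v_4] − [v_1,v_4] + [v_1,v_2],
  ∂[v_0,v_5,v_6] = [v_5,v_6] − [v_0,v_6] + [v_0,v_5].
This gives a 18×12 integer matrix of rank 12; reducing to Smith normal form yields diagonal entries (1,1,1,1,1,1,1,1,1,1,1,2).

Now H_k = ker ∂_k / im ∂_{k+1}, so:

  H_0: rank C_0 − rank ∂_1 = 7 − 6 = 1, and the invariant factors of ∂_1 are all 1, so H_0 = Z.
  H_1: rank ker ∂_1 − rank ∂_2 = (18 − 6) − 12 = 0, and ∂_2 has invariant factor 2 > 1, so H_1 = Z/2.
  H_2: rank ker ∂_2 − rank ∂_3 = (12 − 12) − 0 = 0, and there is no ∂_3, so H_2 = 0.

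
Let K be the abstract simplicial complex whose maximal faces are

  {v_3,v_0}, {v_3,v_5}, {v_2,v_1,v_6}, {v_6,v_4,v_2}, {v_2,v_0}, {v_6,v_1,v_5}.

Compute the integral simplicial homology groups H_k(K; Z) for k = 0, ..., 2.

H_0 = Z,  H_1 = Z,  H_2 = 0.

Fix the vertex order v_0 < v_1 < v_2 < v_3 < v_4 < v_5 < v_6 and write every simplex with vertices in increasing order. Then dim K = 2 and the simplices of K are:

  0-simplices (7): [v_0], [v_1], [v_2], [v_3], [v_4], [v_5], [v_6]
  1-simplices (10): [v_0,v_2], [v_0,v_3], [v_1,v_2], [v_1,v_5], [v_1,v_6], [v_2,v_4], [v_2,v_6], [v_3,v_5], [v_4,v_6], [v_5,v_6]
  2-simplices (3): [v_1,v_2,v_6], [v_1,v_5,v_6], [v_2,v_4,v_6]

so the chain groups are C_0 ≅ Z^7, C_1 ≅ Z^10, C_2 ≅ Z^3.

Boundary ∂_1: C_1 → C_0 maps an edge to its endpoints' difference, ∂[p,q] = q − p. For instance
  ∂[v_1,v_6] = [v_6] − [v_1].
This gives a 7×10 integer matrix of rank 6; reducing to Smith normal form yields diagonal entries (1,1,1,1,1,1).

The boundary map ∂_2: C_2 → C_1 sends each 2-simplex [p,q,r] to [q,r] − [p,r] + [p,q]. For instance
  ∂[v_1,v_5,v_6] = [v_5,v_6] − [v_1,v_6] + [v_1,v_5],
  ∂[v_2,v_4,v_6] = [v_4,v_6] − [v_2,v_6] + [v_2,v_4].
As a 10×3 matrix over Z this has rank 3, with invariant factors (1,1,1).

Reading off H_k = ker ∂_k / im ∂_{k+1}:

  H_0: rank C_0 − rank ∂_1 = 7 − 6 = 1, and the invariant factors of ∂_1 are all 1, so H_0 = Z.
  H_1: rank ker ∂_1 − rank ∂_2 = (10 − 6) − 3 = 1, and the invariant factors of ∂_2 are all 1, so H_1 = Z.
  H_2: rank ker ∂_2 − rank ∂_3 = (3 − 3) − 0 = 0, and there is no ∂_3, so H_2 = 0.

As a check, the Euler characteristic is 7 − 10 + 3 = 0, which agrees with 1 − 1 + 0 = 0.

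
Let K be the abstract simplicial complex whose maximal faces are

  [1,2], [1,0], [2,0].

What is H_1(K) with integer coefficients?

We work with the vertex ordering 0 < 1 < 2. The simplices of K, each written with vertices in increasing order, are:

  0-simplices (3): [0], [1], [2]
  1-simplices (3): [0,1], [0,2], [1,2]

so the chain groups are C_0 ≅ Z^3, C_1 ≅ Z^3.

The boundary map ∂_1: C_1 → C_0 is given by ∂[p,q] = [q] − [p].
The 3×3 boundary matrix has rank 2 and Smith normal form diag(1,1).

Reading off H_k = ker ∂_k / im ∂_{k+1}:

  H_1: rank ker ∂_1 − rank ∂_2 = (3 − 2) − 0 = 1, and there is no ∂_2, so H_1 = Z.

H_1 = Z.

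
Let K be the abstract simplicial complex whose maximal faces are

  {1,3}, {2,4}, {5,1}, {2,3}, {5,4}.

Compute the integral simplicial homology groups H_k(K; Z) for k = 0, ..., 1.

Take the total order 1 < 2 < 3 < 4 < 5 on the vertex set. Then K (dimension 1) consists of the simplices:

  0-simplices (5): [1], [2], [3], [4], [5]
  1-simplices (5): [1,3], [1,5], [2,3], [2,4], [4,5]

giving chain groups C_0 ≅ Z^5, C_1 ≅ Z^5.

∂_1: C_1 → C_0 maps an edge to its endpoints' difference, ∂[p,q] = q − p.
As a 5×5 matrix over Z this has rank 4, with invariant factors (1,1,1,1).

Now H_k = ker ∂_k / im ∂_{k+1}, so:

  H_0: rank C_0 − rank ∂_1 = 5 − 4 = 1, and the invariant factors of ∂_1 are all 1, so H_0 ≅ Z.
  H_1: rank ker ∂_1 − rank ∂_2 = (5 − 4) − 0 = 1, and there is no ∂_2, so H_1 ≅ Z.

H_0 = Z,  H_1 = Z.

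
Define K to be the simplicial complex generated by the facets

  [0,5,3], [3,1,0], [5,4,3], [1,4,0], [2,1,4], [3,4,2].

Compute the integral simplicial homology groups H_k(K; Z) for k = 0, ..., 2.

H_0 ≅ Z,  H_1 ≅ Z,  H_2 = 0.

Order the vertices as 0 < 1 < 2 < 3 < 4 < 5. Listing each simplex with vertices in this order, K has dimension 2 with simplices:

  0-simplices (6): [0], [1], [2], [3], [4], [5]
  1-simplices (12): [0,1], [0,3], [0,4], [0,5], [1,2], [1,3], [1,4], [2,3], [2,4], [3,4], [3,5], [4,5]
  2-simplices (6): [0,1,3], [0,1,4], [0,3,5], [1,2,4], [2,3,4], [3,4,5]

giving chain groups C_0 ≅ Z^6, C_1 ≅ Z^12, C_2 ≅ Z^6.

Boundary ∂_1: C_1 → C_0 is given by ∂[p,q] = [q] − [p].
This gives a 6×12 integer matrix of rank 5; reducing to Smith normal form yields diagonal entries (1,1,1,1,1).

Boundary ∂_2: C_2 → C_1 maps a triangle to the signed sum of its edges. For instance
  ∂[0,1,4] = [1,4] − [0,4] + [0,1],
  ∂[2,3,4] = [3,4] − [2,4] + [2,3].
The 12×6 boundary matrix has rank 6 and Smith normal form diag(1,1,1,1,1,1).

From H_k ≅ ker(∂_k) / im(∂_{k+1}) we obtain:

  H_0: rank C_0 − rank ∂_1 = 6 − 5 = 1, and the invariant factors of ∂_1 are all 1, so H_0 ≅ Z.
  H_1: rank ker ∂_1 − rank ∂_2 = (12 − 5) − 6 = 1, and the invariant factors of ∂_2 are all 1, so H_1 ≅ Z.
  H_2: rank ker ∂_2 − rank ∂_3 = (6 − 6) − 0 = 0, and there is no ∂_3, so H_2 ≅ 0.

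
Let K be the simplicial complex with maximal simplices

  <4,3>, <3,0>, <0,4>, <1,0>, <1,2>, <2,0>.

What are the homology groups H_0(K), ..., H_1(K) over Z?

We work with the vertex ordering 0 < 1 < 2 < 3 < 4. The simplices of K, each written with vertices in increasing order, are:

  0-simplices (5): [0], [1], [2], [3], [4]
  1-simplices (6): [0,1], [0,2], [0,3], [0,4], [1,2], [3,4]

Hence C_0 ≅ Z^5, C_1 ≅ Z^6.

The boundary map ∂_1: C_1 → C_0 maps an edge to its endpoints' difference, ∂[p,q] = q − p.
This gives a 5×6 integer matrix of rank 4; reducing to Smith normal form yields diagonal entries (1,1,1,1).

Now H_k = ker ∂_k / im ∂_{k+1}, so:

  H_0: rank C_0 − rank ∂_1 = 5 − 4 = 1, and the invariant factors of ∂_1 are all 1, so H_0 = Z.
  H_1: rank ker ∂_1 − rank ∂_2 = (6 − 4) − 0 = 2, and there is no ∂_2, so H_1 = Z^2.

As a check, the Euler characteristic is 5 − 6 = -1, which agrees with 1 − 2 = -1.
(K is a triangulation of a wedge of 2 circles.)

H_0 ≅ Z,  H_1 ≅ Z^2.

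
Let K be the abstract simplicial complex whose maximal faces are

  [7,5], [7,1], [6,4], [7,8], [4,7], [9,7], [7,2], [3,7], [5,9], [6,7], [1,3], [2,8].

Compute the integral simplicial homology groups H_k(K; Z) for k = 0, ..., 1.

K has 9 vertices, 12 edges.
rank ∂_0 = 0, rank ∂_1 = 8 ⇒ b_0 = 9 − 0 − 8 = 1; all invariant factors of ∂_1 are 1 so no torsion. So H_0 = Z.
rank ∂_1 = 8, rank ∂_2 = 0 ⇒ b_1 = 12 − 8 − 0 = 4. So H_1 = Z^4.

H_0 = Z,  H_1 = Z^4.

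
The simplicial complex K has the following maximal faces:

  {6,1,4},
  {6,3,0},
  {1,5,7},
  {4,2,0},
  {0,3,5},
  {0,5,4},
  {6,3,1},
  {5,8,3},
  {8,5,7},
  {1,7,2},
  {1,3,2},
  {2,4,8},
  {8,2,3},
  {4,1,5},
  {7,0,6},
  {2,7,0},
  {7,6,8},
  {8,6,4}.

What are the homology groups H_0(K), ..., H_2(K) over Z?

H_0 = Z,  H_1 = Z^2,  H_2 = Z.

We work with the vertex ordering 0 < 1 < 2 < 3 < 4 < 5 < 6 < 7 < 8. The simplices of K, each written with vertices in increasing order, are:

  0-simplices (9): [0], [1], [2], [3], [4], [5], [6], [7], [8]
  1-simplices (27): (27 of them)
  2-simplices (18): [0,2,4], [0,2,7], [0,3,5], [0,3,6], [0,4,5], [0,6,7], [1,2,3], [1,2,7], [1,3,6], [1,4,5], [1,4,6], [1,5,7], [2,3,8], [2,4,8], [3,5,8], [4,6,8], [5,7,8], [6,7,8]

Hence C_0 ≅ Z^9, C_1 ≅ Z^27, C_2 ≅ Z^18.

∂_1: C_1 → C_0 maps an edge to its endpoints' difference, ∂[p,q] = q − p.
As a 9×27 matrix over Z this has rank 8, with invariant factors (1,1,1,1,1,1,1,1).

Boundary ∂_2: C_2 → C_1 maps a triangle to the signed sum of its edges. For instance
  ∂[2,4,8] = [4,8] − [2,8] + [2,4],
  ∂[0,3,5] = [3,5] − [0,5] + [0,3].
This gives a 27×18 integer matrix of rank 17; reducing to Smith normal form yields diagonal entries (1,1,1,1,1,1,1,1,1,1,1,1,1,1,1,1,1).

Now H_k = ker ∂_k / im ∂_{k+1}, so:

  H_0: rank C_0 − rank ∂_1 = 9 − 8 = 1, and the invariant factors of ∂_1 are all 1, so H_0 = Z.
  H_1: rank ker ∂_1 − rank ∂_2 = (27 − 8) − 17 = 2, and the invariant factors of ∂_2 are all 1, so H_1 = Z^2.
  H_2: rank ker ∂_2 − rank ∂_3 = (18 − 17) − 0 = 1, and there is no ∂_3, so H_2 = Z.

As a check, the Euler characteristic is 9 − 27 + 18 = 0, which agrees with 1 − 2 + 1 = 0.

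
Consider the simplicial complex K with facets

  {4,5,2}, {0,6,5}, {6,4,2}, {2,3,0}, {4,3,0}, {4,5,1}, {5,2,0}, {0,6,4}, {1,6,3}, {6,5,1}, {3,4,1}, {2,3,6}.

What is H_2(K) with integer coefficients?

Fix the vertex order 0 < 1 < 2 < 3 < 4 < 5 < 6 and write every simplex with vertices in increasing order. Then dim K = 2 and the simplices of K are:

  0-simplices (7): [0], [1], [2], [3], [4], [5], [6]
  1-simplices (18): [0,2], [0,3], [0,4], [0,5], [0,6], [1,3], [1,4], [1,5], [1,6], [2,3], [2,4], [2,5], [2,6], [3,4], [3,6], [4,5], [4,6], [5,6]
  2-simplices (12): [0,2,3], [0,2,5], [0,3,4], [0,4,6], [0,5,6], [1,3,4], [1,3,6], [1,4,5], [1,5,6], [2,3,6], [2,4,5], [2,4,6]

Hence C_0 ≅ Z^7, C_1 ≅ Z^18, C_2 ≅ Z^12.

Boundary ∂_1: C_1 → C_0 is given by ∂[p,q] = [q] − [p]. For instance
  ∂[0,3] = [3] − [0].
As a 7×18 matrix over Z this has rank 6, with invariant factors (1,1,1,1,1,1).

∂_2: C_2 → C_1 maps a triangle to the signed sum of its edges. For instance
  ∂[2,4,5] = [4,5] − [2,5] + [2,4],
  ∂[2,4,6] = [4,6] − [2,6] + [2,4].
The 18×12 boundary matrix has rank 12 and Smith normal form diag(1,1,1,1,1,1,1,1,1,1,1,2).

From H_k ≅ ker(∂_k) / im(∂_{k+1}) we obtain:

  H_2: rank ker ∂_2 − rank ∂_3 = (12 − 12) − 0 = 0, and there is no ∂_3, so H_2 ≅ 0.

H_2 ≅ 0.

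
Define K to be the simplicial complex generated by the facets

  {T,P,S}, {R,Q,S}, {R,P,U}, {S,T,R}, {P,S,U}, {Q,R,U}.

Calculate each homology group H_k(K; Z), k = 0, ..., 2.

H_0 ≅ Z,  H_1 ≅ Z,  H_2 = 0.

Take the total order P < Q < R < S < T < U on the vertex set. Then K (dimension 2) consists of the simplices:

  0-simplices (6): P, Q, R, S, T, U
  1-simplices (12): PR, PS, PT, PU, QR, QS, QU, RS, RT, RU, ST, SU
  2-simplices (6): PRU, PST, PSU, QRS, QRU, RST

so the chain groups are C_0 ≅ Z^6, C_1 ≅ Z^12, C_2 ≅ Z^6.

The boundary map ∂_1: C_1 → C_0 sends each edge [p,q] (with p < q) to q − p.
As a 6×12 matrix over Z this has rank 5, with invariant factors (1,1,1,1,1).

Boundary ∂_2: C_2 → C_1 sends each 2-simplex [p,q,r] to [q,r] − [p,r] + [p,q]. For instance
  ∂RST = ST − RT + RS,
  ∂PRU = RU − PU + PR.
As a 12×6 matrix over Z this has rank 6, with invariant factors (1,1,1,1,1,1).

Now H_k = ker ∂_k / im ∂_{k+1}, so:

  H_0: rank C_0 − rank ∂_1 = 6 − 5 = 1, and the invariant factors of ∂_1 are all 1, so H_0 = Z.
  H_1: rank ker ∂_1 − rank ∂_2 = (12 − 5) − 6 = 1, and the invariant factors of ∂_2 are all 1, so H_1 = Z.
  H_2: rank ker ∂_2 − rank ∂_3 = (6 − 6) − 0 = 0, and there is no ∂_3, so H_2 = 0.

(K is a triangulation of the cylinder S^1 x I.)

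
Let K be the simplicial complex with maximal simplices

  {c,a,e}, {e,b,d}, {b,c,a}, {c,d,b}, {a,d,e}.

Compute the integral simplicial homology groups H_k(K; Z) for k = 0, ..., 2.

H_0 ≅ Z,  H_1 ≅ Z,  H_2 = 0.

Order the vertices as a < b < c < d < e. Listing each simplex with vertices in this order, K has dimension 2 with simplices:

  0-simplices (5): a, b, c, d, e
  1-simplices (10): ab, ac, ad, ae, bc, bd, be, cd, ce, de
  2-simplices (5): abc, ace, ade, bcd, bde

so the chain groups are C_0 ≅ Z^5, C_1 ≅ Z^10, C_2 ≅ Z^5.

∂_1: C_1 → C_0 sends each edge [p,q] (with p < q) to q − p.
As a 5×10 matrix over Z this has rank 4, with invariant factors (1,1,1,1).

The boundary map ∂_2: C_2 → C_1 sends each 2-simplex [p,q,r] to [q,r] − [p,r] + [p,q]. For instance
  ∂bde = de − be + bd,
  ∂ace = ce − ae + ac.
The 10×5 boundary matrix has rank 5 and Smith normal form diag(1,1,1,1,1).

Computing H_k = (kernel of ∂_k) / (image of ∂_{k+1}):

  H_0: rank C_0 − rank ∂_1 = 5 − 4 = 1, and the invariant factors of ∂_1 are all 1, so H_0 ≅ Z.
  H_1: rank ker ∂_1 − rank ∂_2 = (10 − 4) − 5 = 1, and the invariant factors of ∂_2 are all 1, so H_1 ≅ Z.
  H_2: rank ker ∂_2 − rank ∂_3 = (5 − 5) − 0 = 0, and there is no ∂_3, so H_2 ≅ 0.

(K is a triangulation of the Möbius band.)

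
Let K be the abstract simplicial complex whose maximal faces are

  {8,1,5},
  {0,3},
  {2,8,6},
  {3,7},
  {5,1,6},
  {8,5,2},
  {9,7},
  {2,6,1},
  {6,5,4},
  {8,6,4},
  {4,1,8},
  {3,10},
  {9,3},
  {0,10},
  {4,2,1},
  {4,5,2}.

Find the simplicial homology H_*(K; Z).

K has 11 vertices, 21 edges, 10 triangles.
rank ∂_0 = 0, rank ∂_1 = 9 ⇒ b_0 = 11 − 0 − 9 = 2; all invariant factors of ∂_1 are 1 so no torsion. So H_0 ≅ Z^2.
rank ∂_1 = 9, rank ∂_2 = 10 ⇒ b_1 = 21 − 9 − 10 = 2; ∂_2 has invariant factor(s) [2] giving torsion. So H_1 ≅ Z^2 ⊕ Z/2.
rank ∂_2 = 10, rank ∂_3 = 0 ⇒ b_2 = 10 − 10 − 0 = 0. So H_2 ≅ 0.

H_0 = Z^2,  H_1 = Z^2 ⊕ Z/2,  H_2 = 0.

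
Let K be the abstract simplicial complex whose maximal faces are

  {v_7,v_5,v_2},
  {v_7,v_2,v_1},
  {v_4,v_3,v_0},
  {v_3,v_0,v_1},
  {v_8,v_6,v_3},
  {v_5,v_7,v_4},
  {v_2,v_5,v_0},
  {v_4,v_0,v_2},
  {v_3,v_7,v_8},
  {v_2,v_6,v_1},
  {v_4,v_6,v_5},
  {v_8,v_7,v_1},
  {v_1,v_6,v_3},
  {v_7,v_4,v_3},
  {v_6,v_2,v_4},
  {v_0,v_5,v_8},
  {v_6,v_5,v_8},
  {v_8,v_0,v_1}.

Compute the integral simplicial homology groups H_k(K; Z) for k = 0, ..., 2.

Take the total order v_0 < v_1 < v_2 < v_3 < v_4 < v_5 < v_6 < v_7 < v_8 on the vertex set. Then K (dimension 2) consists of the simplices:

  0-simplices (9): [v_0], [v_1], [v_2], [v_3], [v_4], [v_5], [v_6], [v_7], [v_8]
  1-simplices (27): (27 of them)
  2-simplices (18): (18 of them)

Hence C_0 ≅ Z^9, C_1 ≅ Z^27, C_2 ≅ Z^18.

Boundary ∂_1: C_1 → C_0 maps an edge to its endpoints' difference, ∂[p,q] = q − p. For instance
  ∂[v_1,v_7] = [v_7] − [v_1].
The 9×27 boundary matrix has rank 8 and Smith normal form diag(1,1,1,1,1,1,1,1).

∂_2: C_2 → C_1 sends each 2-simplex [p,q,r] to [q,r] − [p,r] + [p,q]. For instance
  ∂[v_4,v_5,v_7] = [v_5,v_7] − [v_4,v_7] + [v_4,v_5],
  ∂[v_0,v_5,v_8] = [v_5,v_8] − [v_0,v_8] + [v_0,v_5].
The 27×18 boundary matrix has rank 18 and Smith normal form diag(1,1,1,1,1,1,1,1,1,1,1,1,1,1,1,1,1,2).

Reading off H_k = ker ∂_k / im ∂_{k+1}:

  H_0: rank C_0 − rank ∂_1 = 9 − 8 = 1, and the invariant factors of ∂_1 are all 1, so H_0 = Z.
  H_1: rank ker ∂_1 − rank ∂_2 = (27 − 8) − 18 = 1, and ∂_2 has invariant factor 2 > 1, so H_1 = Z ⊕ Z/2Z.
  H_2: rank ker ∂_2 − rank ∂_3 = (18 − 18) − 0 = 0, and there is no ∂_3, so H_2 = 0.

As a check, the Euler characteristic is 9 − 27 + 18 = 0, which agrees with 1 − 1 + 0 = 0.

H_0 ≅ Z,  H_1 ≅ Z ⊕ Z/2Z,  H_2 = 0.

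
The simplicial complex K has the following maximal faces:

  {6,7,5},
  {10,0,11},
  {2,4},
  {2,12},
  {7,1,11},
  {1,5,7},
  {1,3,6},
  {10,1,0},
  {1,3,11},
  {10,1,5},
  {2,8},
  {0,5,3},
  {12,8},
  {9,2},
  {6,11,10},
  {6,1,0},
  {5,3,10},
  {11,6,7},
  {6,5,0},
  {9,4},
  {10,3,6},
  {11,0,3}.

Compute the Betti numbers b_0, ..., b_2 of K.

We work with the vertex ordering 0 < 1 < 2 < 3 < 4 < 5 < 6 < 7 < 8 < 9 < 10 < 11 < 12. The simplices of K, each written with vertices in increasing order, are:

  0-simplices (13): [0], [1], [2], [3], [4], [5], [6], [7], [8], [9], [10], [11], [12]
  1-simplices (30): (30 of them)
  2-simplices (16): [0,1,6], [0,1,10], [0,3,5], [0,3,11], [0,5,6], [0,10,11], [1,3,6], [1,3,11], [1,5,7], [1,5,10], [1,7,11], [3,5,10], [3,6,10], [5,6,7], [6,7,11], [6,10,11]

giving chain groups C_0 ≅ Z^13, C_1 ≅ Z^30, C_2 ≅ Z^16.

∂_1: C_1 → C_0 sends each edge [p,q] (with p < q) to q − p.
As a 13×30 matrix over Z this has rank 11, with invariant factors (1,1,1,1,1,1,1,1,1,1,1).

Boundary ∂_2: C_2 → C_1 sends each 2-simplex [p,q,r] to [q,r] − [p,r] + [p,q]. For instance
  ∂[1,5,10] = [5,10] − [1,10] + [1,5],
  ∂[0,10,11] = [10,11] − [0,11] + [0,10].
As a 30×16 matrix over Z this has rank 15, with invariant factors (1,1,1,1,1,1,1,1,1,1,1,1,1,1,1).

From H_k ≅ ker(∂_k) / im(∂_{k+1}) we obtain:

  H_0: rank C_0 − rank ∂_1 = 13 − 11 = 2, and the invariant factors of ∂_1 are all 1, so H_0 ≅ Z^2.
  H_1: rank ker ∂_1 − rank ∂_2 = (30 − 11) − 15 = 4, and the invariant factors of ∂_2 are all 1, so H_1 ≅ Z^4.
  H_2: rank ker ∂_2 − rank ∂_3 = (16 − 15) − 0 = 1, and there is no ∂_3, so H_2 ≅ Z.

(K is a triangulation of the disjoint union of the torus T^2 and a wedge of 2 circles.)

Hence the Betti numbers are b_0 = 2, b_1 = 4, b_2 = 1.

b_0 = 2, b_1 = 4, b_2 = 1.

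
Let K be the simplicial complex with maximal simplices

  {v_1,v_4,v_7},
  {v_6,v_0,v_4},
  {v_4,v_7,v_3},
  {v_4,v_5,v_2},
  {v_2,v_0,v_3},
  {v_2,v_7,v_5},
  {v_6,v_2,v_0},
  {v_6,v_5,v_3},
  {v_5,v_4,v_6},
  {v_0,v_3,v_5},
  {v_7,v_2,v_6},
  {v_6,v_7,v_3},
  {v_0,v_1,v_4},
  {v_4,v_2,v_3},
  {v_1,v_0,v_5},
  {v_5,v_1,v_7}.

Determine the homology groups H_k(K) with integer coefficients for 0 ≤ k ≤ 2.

H_0 ≅ Z,  H_1 ≅ Z^2,  H_2 ≅ Z.

We work with the vertex ordering v_0 < v_1 < v_2 < v_3 < v_4 < v_5 < v_6 < v_7. The simplices of K, each written with vertices in increasing order, are:

  0-simplices (8): [v_0], [v_1], [v_2], [v_3], [v_4], [v_5], [v_6], [v_7]
  1-simplices (24): (24 of them)
  2-simplices (16): (16 of them)

giving chain groups C_0 ≅ Z^8, C_1 ≅ Z^24, C_2 ≅ Z^16.

The boundary map ∂_1: C_1 → C_0 sends each edge [p,q] (with p < q) to q − p.
As a 8×24 matrix over Z this has rank 7, with invariant factors (1,1,1,1,1,1,1).

The boundary map ∂_2: C_2 → C_1 sends each 2-simplex [p,q,r] to [q,r] − [p,r] + [p,q]. For instance
  ∂[v_0,v_3,v_5] = [v_3,v_5] − [v_0,v_5] + [v_0,v_3],
  ∂[v_0,v_2,v_3] = [v_2,v_3] − [v_0,v_3] + [v_0,v_2].
As a 24×16 matrix over Z this has rank 15, with invariant factors (1,1,1,1,1,1,1,1,1,1,1,1,1,1,1).

Reading off H_k = ker ∂_k / im ∂_{k+1}:

  H_0: rank C_0 − rank ∂_1 = 8 − 7 = 1, and the invariant factors of ∂_1 are all 1, so H_0 ≅ Z.
  H_1: rank ker ∂_1 − rank ∂_2 = (24 − 7) − 15 = 2, and the invariant factors of ∂_2 are all 1, so H_1 ≅ Z^2.
  H_2: rank ker ∂_2 − rank ∂_3 = (16 − 15) − 0 = 1, and there is no ∂_3, so H_2 ≅ Z.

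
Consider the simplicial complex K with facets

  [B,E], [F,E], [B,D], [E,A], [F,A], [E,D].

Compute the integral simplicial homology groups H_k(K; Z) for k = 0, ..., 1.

H_0 = Z,  H_1 = Z^2.

Order the vertices as A < B < D < E < F. Listing each simplex with vertices in this order, K has dimension 1 with simplices:

  0-simplices (5): A, B, D, E, F
  1-simplices (6): AE, AF, BD, BE, DE, EF

giving chain groups C_0 ≅ Z^5, C_1 ≅ Z^6.

Boundary ∂_1: C_1 → C_0 is given by ∂[p,q] = [q] − [p].
The resulting 5×6 matrix has rank 4, and its Smith normal form has invariant factors (1,1,1,1).

From H_k ≅ ker(∂_k) / im(∂_{k+1}) we obtain:

  H_0: rank C_0 − rank ∂_1 = 5 − 4 = 1, and the invariant factors of ∂_1 are all 1, so H_0 = Z.
  H_1: rank ker ∂_1 − rank ∂_2 = (6 − 4) − 0 = 2, and there is no ∂_2, so H_1 = Z^2.

(K is a triangulation of a wedge of 2 circles.)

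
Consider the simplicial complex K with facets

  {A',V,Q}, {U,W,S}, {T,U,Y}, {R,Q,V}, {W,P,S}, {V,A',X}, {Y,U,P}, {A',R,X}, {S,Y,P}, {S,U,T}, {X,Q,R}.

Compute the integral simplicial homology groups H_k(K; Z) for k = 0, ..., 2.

H_0 = Z^2,  H_1 = Z^2,  H_2 = 0.

Take the total order P < Q < R < S < T < U < V < W < X < Y < A' on the vertex set. Then K (dimension 2) consists of the simplices:

  0-simplices (11): [P], [Q], [R], [S], [T], [U], [V], [W], [X], [Y], [A']
  1-simplices (22): [P,S], [P,U], [P,W], [P,Y], [Q,R], [Q,V], [Q,X], [Q,A'], [R,V], [R,X], [R,A'], [S,T], [S,U], [S,W], [S,Y], [T,U], [T,Y], [U,W], [U,Y], [V,X], [V,A'], [X,A']
  2-simplices (11): [P,S,W], [P,S,Y], [P,U,Y], [Q,R,V], [Q,R,X], [Q,V,A'], [R,X,A'], [S,T,U], [S,U,W], [T,U,Y], [V,X,A']

so the chain groups are C_0 ≅ Z^11, C_1 ≅ Z^22, C_2 ≅ Z^11.

∂_1: C_1 → C_0 is given by ∂[p,q] = [q] − [p]. For instance
  ∂[P,W] = [W] − [P].
This gives a 11×22 integer matrix of rank 9; reducing to Smith normal form yields diagonal entries (1,1,1,1,1,1,1,1,1).

Boundary ∂_2: C_2 → C_1 sends each 2-simplex [p,q,r] to [q,r] − [p,r] + [p,q]. For instance
  ∂[R,X,A'] = [X,A'] − [R,A'] + [R,X],
  ∂[Q,R,V] = [R,V] − [Q,V] + [Q,R].
As a 22×11 matrix over Z this has rank 11, with invariant factors (1,1,1,1,1,1,1,1,1,1,1).

Computing H_k = (kernel of ∂_k) / (image of ∂_{k+1}):

  H_0: rank C_0 − rank ∂_1 = 11 − 9 = 2, and the invariant factors of ∂_1 are all 1, so H_0 = Z^2.
  H_1: rank ker ∂_1 − rank ∂_2 = (22 − 9) − 11 = 2, and the invariant factors of ∂_2 are all 1, so H_1 = Z^2.
  H_2: rank ker ∂_2 − rank ∂_3 = (11 − 11) − 0 = 0, and there is no ∂_3, so H_2 = 0.

(K is a triangulation of the disjoint union of the Möbius band and the cylinder S^1 x I.)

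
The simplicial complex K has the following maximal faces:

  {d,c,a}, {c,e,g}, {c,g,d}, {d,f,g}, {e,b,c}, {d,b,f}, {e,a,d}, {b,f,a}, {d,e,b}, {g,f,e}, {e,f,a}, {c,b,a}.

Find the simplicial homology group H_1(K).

H_1 ≅ Z/2.

Order the vertices as a < b < c < d < e < f < g. Listing each simplex with vertices in this order, K has dimension 2 with simplices:

  0-simplices (7): a, b, c, d, e, f, g
  1-simplices (18): ab, ac, ad, ae, af, bc, bd, be, bf, cd, ce, cg, de, df, dg, ef, eg, fg
  2-simplices (12): abc, abf, acd, ade, aef, bce, bde, bdf, cdg, ceg, dfg, efg

giving chain groups C_0 ≅ Z^7, C_1 ≅ Z^18, C_2 ≅ Z^12.

∂_1: C_1 → C_0 sends each edge [p,q] (with p < q) to q − p. For instance
  ∂af = f − a.
As a 7×18 matrix over Z this has rank 6, with invariant factors (1,1,1,1,1,1).

Boundary ∂_2: C_2 → C_1 maps a triangle to the signed sum of its edges. For instance
  ∂bde = de − be + bd,
  ∂aef = ef − af + ae.
This gives a 18×12 integer matrix of rank 12; reducing to Smith normal form yields diagonal entries (1,1,1,1,1,1,1,1,1,1,1,2).

Computing H_k = (kernel of ∂_k) / (image of ∂_{k+1}):

  H_1: rank ker ∂_1 − rank ∂_2 = (18 − 6) − 12 = 0, and ∂_2 has invariant factor 2 > 1, so H_1 ≅ Z/2.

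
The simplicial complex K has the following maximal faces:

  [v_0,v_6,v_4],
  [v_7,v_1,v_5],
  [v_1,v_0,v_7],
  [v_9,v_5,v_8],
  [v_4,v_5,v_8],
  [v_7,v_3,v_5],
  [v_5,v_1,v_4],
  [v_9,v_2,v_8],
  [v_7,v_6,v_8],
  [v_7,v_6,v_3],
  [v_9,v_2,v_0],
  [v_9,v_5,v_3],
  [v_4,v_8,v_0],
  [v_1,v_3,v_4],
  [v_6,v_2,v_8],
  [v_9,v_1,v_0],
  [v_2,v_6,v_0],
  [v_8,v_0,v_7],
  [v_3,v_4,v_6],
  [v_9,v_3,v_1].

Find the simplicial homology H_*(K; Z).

Fix the vertex order v_0 < v_1 < v_2 < v_3 < v_4 < v_5 < v_6 < v_7 < v_8 < v_9 and write every simplex with vertices in increasing order. Then dim K = 2 and the simplices of K are:

  0-simplices (10): [v_0], [v_1], [v_2], [v_3], [v_4], [v_5], [v_6], [v_7], [v_8], [v_9]
  1-simplices (30): (30 of them)
  2-simplices (20): (20 of them)

giving chain groups C_0 ≅ Z^10, C_1 ≅ Z^30, C_2 ≅ Z^20.

The boundary map ∂_1: C_1 → C_0 maps an edge to its endpoints' difference, ∂[p,q] = q − p.
This gives a 10×30 integer matrix of rank 9; reducing to Smith normal form yields diagonal entries (1,1,1,1,1,1,1,1,1).

Boundary ∂_2: C_2 → C_1 sends each 2-simplex [p,q,r] to [q,r] − [p,r] + [p,q]. For instance
  ∂[v_0,v_2,v_6] = [v_2,v_6] − [v_0,v_6] + [v_0,v_2],
  ∂[v_1,v_3,v_9] = [v_3,v_9] − [v_1,v_9] + [v_1,v_3].
This gives a 30×20 integer matrix of rank 20; reducing to Smith normal form yields diagonal entries (1,1,1,1,1,1,1,1,1,1,1,1,1,1,1,1,1,1,1,2).

Computing H_k = (kernel of ∂_k) / (image of ∂_{k+1}):

  H_0: rank C_0 − rank ∂_1 = 10 − 9 = 1, and the invariant factors of ∂_1 are all 1, so H_0 = Z.
  H_1: rank ker ∂_1 − rank ∂_2 = (30 − 9) − 20 = 1, and ∂_2 has invariant factor 2 > 1, so H_1 = Z ⊕ Z/2.
  H_2: rank ker ∂_2 − rank ∂_3 = (20 − 20) − 0 = 0, and there is no ∂_3, so H_2 = 0.

As a check, the Euler characteristic is 10 − 30 + 20 = 0, which agrees with 1 − 1 + 0 = 0.
(K is a triangulation of the Klein bottle.)

H_0 = Z,  H_1 = Z ⊕ Z/2,  H_2 = 0.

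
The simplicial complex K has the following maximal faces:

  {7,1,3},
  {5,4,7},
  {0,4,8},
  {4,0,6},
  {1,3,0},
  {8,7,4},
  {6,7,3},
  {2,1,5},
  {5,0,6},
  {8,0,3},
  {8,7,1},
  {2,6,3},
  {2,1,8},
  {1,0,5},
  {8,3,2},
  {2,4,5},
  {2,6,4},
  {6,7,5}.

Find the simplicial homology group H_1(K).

K has 9 vertices, 27 edges, 18 triangles.
rank ∂_1 = 8, rank ∂_2 = 18 ⇒ b_1 = 27 − 8 − 18 = 1; ∂_2 has invariant factor(s) [2] giving torsion. So H_1 ≅ Z ⊕ Z/2.

H_1 ≅ Z ⊕ Z/2.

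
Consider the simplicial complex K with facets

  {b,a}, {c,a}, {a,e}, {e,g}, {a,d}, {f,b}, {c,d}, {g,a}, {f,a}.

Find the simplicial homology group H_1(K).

H_1 = Z^3.

Fix the vertex order a < b < c < d < e < f < g and write every simplex with vertices in increasing order. Then dim K = 1 and the simplices of K are:

  0-simplices (7): a, b, c, d, e, f, g
  1-simplices (9): ab, ac, ad, ae, af, ag, bf, cd, eg

giving chain groups C_0 ≅ Z^7, C_1 ≅ Z^9.

Boundary ∂_1: C_1 → C_0 is given by ∂[p,q] = [q] − [p].
The resulting 7×9 matrix has rank 6, and its Smith normal form has invariant factors (1,1,1,1,1,1).

From H_k ≅ ker(∂_k) / im(∂_{k+1}) we obtain:

  H_1: rank ker ∂_1 − rank ∂_2 = (9 − 6) − 0 = 3, and there is no ∂_2, so H_1 = Z^3.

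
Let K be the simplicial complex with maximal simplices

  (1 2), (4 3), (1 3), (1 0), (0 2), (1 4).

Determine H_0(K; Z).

Fix the vertex order 0 < 1 < 2 < 3 < 4 and write every simplex with vertices in increasing order. Then dim K = 1 and the simplices of K are:

  0-simplices (5): [0], [1], [2], [3], [4]
  1-simplices (6): [0,1], [0,2], [1,2], [1,3], [1,4], [3,4]

giving chain groups C_0 ≅ Z^5, C_1 ≅ Z^6.

Boundary ∂_1: C_1 → C_0 sends each edge [p,q] (with p < q) to q − p. For instance
  ∂[0,1] = [1] − [0].
The resulting 5×6 matrix has rank 4, and its Smith normal form has invariant factors (1,1,1,1).

Reading off H_k = ker ∂_k / im ∂_{k+1}:

  H_0: rank C_0 − rank ∂_1 = 5 − 4 = 1, and the invariant factors of ∂_1 are all 1, so H_0 ≅ Z.

H_0 ≅ Z.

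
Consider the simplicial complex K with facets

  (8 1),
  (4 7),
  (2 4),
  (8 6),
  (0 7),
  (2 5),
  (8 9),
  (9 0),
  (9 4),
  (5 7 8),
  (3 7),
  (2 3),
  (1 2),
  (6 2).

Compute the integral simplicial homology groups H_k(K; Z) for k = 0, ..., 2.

Order the vertices as 0 < 1 < 2 < 3 < 4 < 5 < 6 < 7 < 8 < 9. Listing each simplex with vertices in this order, K has dimension 2 with simplices:

  0-simplices (10): [0], [1], [2], [3], [4], [5], [6], [7], [8], [9]
  1-simplices (16): [0,7], [0,9], [1,2], [1,8], [2,3], [2,4], [2,5], [2,6], [3,7], [4,7], [4,9], [5,7], [5,8], [6,8], [7,8], [8,9]
  2-simplices (1): [5,7,8]

Hence C_0 ≅ Z^10, C_1 ≅ Z^16, C_2 ≅ Z^1.

The boundary map ∂_1: C_1 → C_0 is given by ∂[p,q] = [q] − [p].
The resulting 10×16 matrix has rank 9, and its Smith normal form has invariant factors (1,1,1,1,1,1,1,1,1).

Boundary ∂_2: C_2 → C_1 maps a triangle to the signed sum of its edges. For instance
  ∂[5,7,8] = [7,8] − [5,8] + [5,7].
The resulting 16×1 matrix has rank 1, and its Smith normal form has invariant factors (1).

Reading off H_k = ker ∂_k / im ∂_{k+1}:

  H_0: rank C_0 − rank ∂_1 = 10 − 9 = 1, and the invariant factors of ∂_1 are all 1, so H_0 ≅ Z.
  H_1: rank ker ∂_1 − rank ∂_2 = (16 − 9) − 1 = 6, and the invariant factors of ∂_2 are all 1, so H_1 ≅ Z^6.
  H_2: rank ker ∂_2 − rank ∂_3 = (1 − 1) − 0 = 0, and there is no ∂_3, so H_2 ≅ 0.

As a check, the Euler characteristic is 10 − 16 + 1 = -5, which agrees with 1 − 6 + 0 = -5.

H_0 ≅ Z,  H_1 ≅ Z^6,  H_2 = 0.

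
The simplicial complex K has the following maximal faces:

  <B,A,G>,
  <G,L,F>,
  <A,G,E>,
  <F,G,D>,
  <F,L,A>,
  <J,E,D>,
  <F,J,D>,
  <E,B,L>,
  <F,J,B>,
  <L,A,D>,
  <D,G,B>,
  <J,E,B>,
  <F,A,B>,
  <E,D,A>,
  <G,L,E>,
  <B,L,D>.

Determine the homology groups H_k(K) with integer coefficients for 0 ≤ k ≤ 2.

H_0 = Z,  H_1 = Z^2,  H_2 = Z.

We work with the vertex ordering A < B < D < E < F < G < J < L. The simplices of K, each written with vertices in increasing order, are:

  0-simplices (8): A, B, D, E, F, G, J, L
  1-simplices (24): AB, AD, AE, AF, AG, AL, BD, BE, BF, BG, BJ, BL, DE, DF, DG, DJ, DL, EG, EJ, EL, FG, FJ, FL, GL
  2-simplices (16): ABF, ABG, ADE, ADL, AEG, AFL, BDG, BDL, BEJ, BEL, BFJ, DEJ, DFG, DFJ, EGL, FGL

giving chain groups C_0 ≅ Z^8, C_1 ≅ Z^24, C_2 ≅ Z^16.

∂_1: C_1 → C_0 is given by ∂[p,q] = [q] − [p].
The 8×24 boundary matrix has rank 7 and Smith normal form diag(1,1,1,1,1,1,1).

Boundary ∂_2: C_2 → C_1 acts by ∂[p,q,r] = [q,r] − [p,r] + [p,q]. For instance
  ∂FGL = GL − FL + FG,
  ∂DEJ = EJ − DJ + DE.
This gives a 24×16 integer matrix of rank 15; reducing to Smith normal form yields diagonal entries (1,1,1,1,1,1,1,1,1,1,1,1,1,1,1).

Computing H_k = (kernel of ∂_k) / (image of ∂_{k+1}):

  H_0: rank C_0 − rank ∂_1 = 8 − 7 = 1, and the invariant factors of ∂_1 are all 1, so H_0 ≅ Z.
  H_1: rank ker ∂_1 − rank ∂_2 = (24 − 7) − 15 = 2, and the invariant factors of ∂_2 are all 1, so H_1 ≅ Z^2.
  H_2: rank ker ∂_2 − rank ∂_3 = (16 − 15) − 0 = 1, and there is no ∂_3, so H_2 ≅ Z.

As a check, the Euler characteristic is 8 − 24 + 16 = 0, which agrees with 1 − 2 + 1 = 0.
(K is a triangulation of the torus T^2.)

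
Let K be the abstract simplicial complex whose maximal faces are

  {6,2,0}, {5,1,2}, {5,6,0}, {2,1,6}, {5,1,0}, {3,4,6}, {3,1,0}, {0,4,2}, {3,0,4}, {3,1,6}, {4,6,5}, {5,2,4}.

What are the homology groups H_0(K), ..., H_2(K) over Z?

Fix the vertex order 0 < 1 < 2 < 3 < 4 < 5 < 6 and write every simplex with vertices in increasing order. Then dim K = 2 and the simplices of K are:

  0-simplices (7): [0], [1], [2], [3], [4], [5], [6]
  1-simplices (18): [0,1], [0,2], [0,3], [0,4], [0,5], [0,6], [1,2], [1,3], [1,5], [1,6], [2,4], [2,5], [2,6], [3,4], [3,6], [4,5], [4,6], [5,6]
  2-simplices (12): [0,1,3], [0,1,5], [0,2,4], [0,2,6], [0,3,4], [0,5,6], [1,2,5], [1,2,6], [1,3,6], [2,4,5], [3,4,6], [4,5,6]

giving chain groups C_0 ≅ Z^7, C_1 ≅ Z^18, C_2 ≅ Z^12.

∂_1: C_1 → C_0 sends each edge [p,q] (with p < q) to q − p.
The resulting 7×18 matrix has rank 6, and its Smith normal form has invariant factors (1,1,1,1,1,1).

Boundary ∂_2: C_2 → C_1 sends each 2-simplex [p,q,r] to [q,r] − [p,r] + [p,q]. For instance
  ∂[0,3,4] = [3,4] − [0,4] + [0,3],
  ∂[2,4,5] = [4,5] − [2,5] + [2,4].
The 18×12 boundary matrix has rank 12 and Smith normal form diag(1,1,1,1,1,1,1,1,1,1,1,2).

Reading off H_k = ker ∂_k / im ∂_{k+1}:

  H_0: rank C_0 − rank ∂_1 = 7 − 6 = 1, and the invariant factors of ∂_1 are all 1, so H_0 ≅ Z.
  H_1: rank ker ∂_1 − rank ∂_2 = (18 − 6) − 12 = 0, and ∂_2 has invariant factor 2 > 1, so H_1 ≅ Z/2.
  H_2: rank ker ∂_2 − rank ∂_3 = (12 − 12) − 0 = 0, and there is no ∂_3, so H_2 ≅ 0.

H_0 = Z,  H_1 = Z/2,  H_2 = 0.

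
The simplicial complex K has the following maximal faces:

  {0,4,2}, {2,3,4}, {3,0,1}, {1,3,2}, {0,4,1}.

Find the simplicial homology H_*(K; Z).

Fix the vertex order 0 < 1 < 2 < 3 < 4 and write every simplex with vertices in increasing order. Then dim K = 2 and the simplices of K are:

  0-simplices (5): [0], [1], [2], [3], [4]
  1-simplices (10): [0,1], [0,2], [0,3], [0,4], [1,2], [1,3], [1,4], [2,3], [2,4], [3,4]
  2-simplices (5): [0,1,3], [0,1,4], [0,2,4], [1,2,3], [2,3,4]

Hence C_0 ≅ Z^5, C_1 ≅ Z^10, C_2 ≅ Z^5.

The boundary map ∂_1: C_1 → C_0 is given by ∂[p,q] = [q] − [p]. For instance
  ∂[0,2] = [2] − [0].
As a 5×10 matrix over Z this has rank 4, with invariant factors (1,1,1,1).

Boundary ∂_2: C_2 → C_1 maps a triangle to the signed sum of its edges. For instance
  ∂[2,3,4] = [3,4] − [2,4] + [2,3],
  ∂[1,2,3] = [2,3] − [1,3] + [1,2].
The resulting 10×5 matrix has rank 5, and its Smith normal form has invariant factors (1,1,1,1,1).

From H_k ≅ ker(∂_k) / im(∂_{k+1}) we obtain:

  H_0: rank C_0 − rank ∂_1 = 5 − 4 = 1, and the invariant factors of ∂_1 are all 1, so H_0 = Z.
  H_1: rank ker ∂_1 − rank ∂_2 = (10 − 4) − 5 = 1, and the invariant factors of ∂_2 are all 1, so H_1 = Z.
  H_2: rank ker ∂_2 − rank ∂_3 = (5 − 5) − 0 = 0, and there is no ∂_3, so H_2 = 0.

H_0 ≅ Z,  H_1 ≅ Z,  H_2 = 0.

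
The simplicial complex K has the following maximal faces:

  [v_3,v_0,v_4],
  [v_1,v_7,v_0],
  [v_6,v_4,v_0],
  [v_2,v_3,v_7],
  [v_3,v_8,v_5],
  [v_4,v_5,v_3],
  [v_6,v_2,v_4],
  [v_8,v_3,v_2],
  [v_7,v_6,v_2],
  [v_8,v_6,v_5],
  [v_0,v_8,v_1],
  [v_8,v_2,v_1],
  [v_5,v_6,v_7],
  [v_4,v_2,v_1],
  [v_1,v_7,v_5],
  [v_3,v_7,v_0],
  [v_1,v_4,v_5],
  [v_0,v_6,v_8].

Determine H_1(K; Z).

H_1 = Z^2.

We work with the vertex ordering v_0 < v_1 < v_2 < v_3 < v_4 < v_5 < v_6 < v_7 < v_8. The simplices of K, each written with vertices in increasing order, are:

  0-simplices (9): [v_0], [v_1], [v_2], [v_3], [v_4], [v_5], [v_6], [v_7], [v_8]
  1-simplices (27): (27 of them)
  2-simplices (18): (18 of them)

so the chain groups are C_0 ≅ Z^9, C_1 ≅ Z^27, C_2 ≅ Z^18.

The boundary map ∂_1: C_1 → C_0 maps an edge to its endpoints' difference, ∂[p,q] = q − p.
The resulting 9×27 matrix has rank 8, and its Smith normal form has invariant factors (1,1,1,1,1,1,1,1).

Boundary ∂_2: C_2 → C_1 sends each 2-simplex [p,q,r] to [q,r] − [p,r] + [p,q]. For instance
  ∂[v_0,v_4,v_6] = [v_4,v_6] − [v_0,v_6] + [v_0,v_4],
  ∂[v_5,v_6,v_7] = [v_6,v_7] − [v_5,v_7] + [v_5,v_6].
The 27×18 boundary matrix has rank 17 and Smith normal form diag(1,1,1,1,1,1,1,1,1,1,1,1,1,1,1,1,1).

Computing H_k = (kernel of ∂_k) / (image of ∂_{k+1}):

  H_1: rank ker ∂_1 − rank ∂_2 = (27 − 8) − 17 = 2, and the invariant factors of ∂_2 are all 1, so H_1 = Z^2.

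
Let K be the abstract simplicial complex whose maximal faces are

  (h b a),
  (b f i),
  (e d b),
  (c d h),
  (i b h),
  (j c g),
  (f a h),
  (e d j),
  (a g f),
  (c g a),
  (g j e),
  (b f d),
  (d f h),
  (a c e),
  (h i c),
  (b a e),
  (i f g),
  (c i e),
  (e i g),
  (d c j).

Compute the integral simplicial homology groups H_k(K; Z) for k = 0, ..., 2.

We work with the vertex ordering a < b < c < d < e < f < g < h < i < j. The simplices of K, each written with vertices in increasing order, are:

  0-simplices (10): a, b, c, d, e, f, g, h, i, j
  1-simplices (30): ab, ac, ae, af, ag, ah, bd, be, bf, bh, bi, cd, ce, cg, ch, ci, cj, de, df, dh, dj, eg, ei, ej, fg, fh, fi, gi, gj, hi
  2-simplices (20): abe, abh, ace, acg, afg, afh, bde, bdf, bfi, bhi, cdh, cdj, cei, cgj, chi, dej, dfh, egi, egj, fgi

so the chain groups are C_0 ≅ Z^10, C_1 ≅ Z^30, C_2 ≅ Z^20.

The boundary map ∂_1: C_1 → C_0 sends each edge [p,q] (with p < q) to q − p. For instance
  ∂ej = j − e.
As a 10×30 matrix over Z this has rank 9, with invariant factors (1,1,1,1,1,1,1,1,1).

∂_2: C_2 → C_1 acts by ∂[p,q,r] = [q,r] − [p,r] + [p,q]. For instance
  ∂afh = fh − ah + af,
  ∂afg = fg − ag + af.
This gives a 30×20 integer matrix of rank 20; reducing to Smith normal form yields diagonal entries (1,1,1,1,1,1,1,1,1,1,1,1,1,1,1,1,1,1,1,2).

Reading off H_k = ker ∂_k / im ∂_{k+1}:

  H_0: rank C_0 − rank ∂_1 = 10 − 9 = 1, and the invariant factors of ∂_1 are all 1, so H_0 ≅ Z.
  H_1: rank ker ∂_1 − rank ∂_2 = (30 − 9) − 20 = 1, and ∂_2 has invariant factor 2 > 1, so H_1 ≅ Z ⊕ Z/2Z.
  H_2: rank ker ∂_2 − rank ∂_3 = (20 − 20) − 0 = 0, and there is no ∂_3, so H_2 ≅ 0.

H_0 = Z,  H_1 = Z ⊕ Z/2Z,  H_2 = 0.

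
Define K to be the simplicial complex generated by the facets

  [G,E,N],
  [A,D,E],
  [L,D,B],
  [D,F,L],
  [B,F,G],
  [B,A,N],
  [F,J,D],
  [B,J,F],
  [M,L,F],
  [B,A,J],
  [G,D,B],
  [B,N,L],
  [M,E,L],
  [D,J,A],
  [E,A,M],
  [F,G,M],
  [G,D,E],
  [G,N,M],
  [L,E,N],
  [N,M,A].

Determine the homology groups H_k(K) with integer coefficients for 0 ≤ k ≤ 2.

Order the vertices as A < B < D < E < F < G < J < L < M < N. Listing each simplex with vertices in this order, K has dimension 2 with simplices:

  0-simplices (10): A, B, D, E, F, G, J, L, M, N
  1-simplices (30): AB, AD, AE, AJ, AM, AN, BD, BF, BG, BJ, BL, BN, DE, DF, DG, DJ, DL, EG, EL, EM, EN, FG, FJ, FL, FM, GM, GN, LM, LN, MN
  2-simplices (20): ABJ, ABN, ADE, ADJ, AEM, AMN, BDG, BDL, BFG, BFJ, BLN, DEG, DFJ, DFL, EGN, ELM, ELN, FGM, FLM, GMN

Hence C_0 ≅ Z^10, C_1 ≅ Z^30, C_2 ≅ Z^20.

The boundary map ∂_1: C_1 → C_0 is given by ∂[p,q] = [q] − [p].
As a 10×30 matrix over Z this has rank 9, with invariant factors (1,1,1,1,1,1,1,1,1).

The boundary map ∂_2: C_2 → C_1 maps a triangle to the signed sum of its edges. For instance
  ∂ABN = BN − AN + AB,
  ∂AMN = MN − AN + AM.
As a 30×20 matrix over Z this has rank 20, with invariant factors (1,1,1,1,1,1,1,1,1,1,1,1,1,1,1,1,1,1,1,2).

Reading off H_k = ker ∂_k / im ∂_{k+1}:

  H_0: rank C_0 − rank ∂_1 = 10 − 9 = 1, and the invariant factors of ∂_1 are all 1, so H_0 ≅ Z.
  H_1: rank ker ∂_1 − rank ∂_2 = (30 − 9) − 20 = 1, and ∂_2 has invariant factor 2 > 1, so H_1 ≅ Z × Z/2.
  H_2: rank ker ∂_2 − rank ∂_3 = (20 − 20) − 0 = 0, and there is no ∂_3, so H_2 ≅ 0.

H_0 = Z,  H_1 = Z × Z/2,  H_2 = 0.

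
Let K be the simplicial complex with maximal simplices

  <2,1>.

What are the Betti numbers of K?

b_0 = 1, b_1 = 0.

Order the vertices as 1 < 2. Listing each simplex with vertices in this order, K has dimension 1 with simplices:

  0-simplices (2): [1], [2]
  1-simplices (1): [1,2]

giving chain groups C_0 ≅ Z^2, C_1 ≅ Z^1.

∂_1: C_1 → C_0 sends each edge [p,q] (with p < q) to q − p. For instance
  ∂[1,2] = [2] − [1].
The resulting 2×1 matrix has rank 1, and its Smith normal form has invariant factors (1).

From H_k ≅ ker(∂_k) / im(∂_{k+1}) we obtain:

  H_0: rank C_0 − rank ∂_1 = 2 − 1 = 1, and the invariant factors of ∂_1 are all 1, so H_0 = Z.
  H_1: rank ker ∂_1 − rank ∂_2 = (1 − 1) − 0 = 0, and there is no ∂_2, so H_1 = 0.

As a check, the Euler characteristic is 2 − 1 = 1, which agrees with 1 − 0 = 1.
(K is a triangulation of the 1-simplex.)

Hence the Betti numbers are b_0 = 1, b_1 = 0.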